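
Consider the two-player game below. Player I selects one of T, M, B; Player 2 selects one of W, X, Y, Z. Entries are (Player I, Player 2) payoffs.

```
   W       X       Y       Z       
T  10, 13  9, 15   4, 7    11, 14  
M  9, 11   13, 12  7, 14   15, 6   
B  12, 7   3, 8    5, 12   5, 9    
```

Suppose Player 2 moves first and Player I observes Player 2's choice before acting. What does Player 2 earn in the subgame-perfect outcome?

Solve by backward induction (Player 2 leads).
- W → Player I plays B (best of 10, 9, 12); Player 2 gets 7.
- X → Player I plays M (best of 9, 13, 3); Player 2 gets 12.
- Y → Player I plays M (best of 4, 7, 5); Player 2 gets 14.
- Z → Player I plays M (best of 11, 15, 5); Player 2 gets 6.
Maximizing over 7, 12, 14, 6, Player 2 chooses Y. Subgame-perfect outcome: (M, Y) with payoffs (7, 14).

14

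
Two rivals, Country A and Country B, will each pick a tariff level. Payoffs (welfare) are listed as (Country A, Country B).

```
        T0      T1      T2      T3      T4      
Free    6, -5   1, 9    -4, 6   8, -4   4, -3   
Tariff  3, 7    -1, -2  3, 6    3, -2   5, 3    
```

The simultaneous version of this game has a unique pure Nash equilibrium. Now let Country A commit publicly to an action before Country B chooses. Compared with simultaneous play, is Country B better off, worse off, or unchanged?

Country B best-responds to each possible Country A move:
- Free → Country B plays T1 (best of -5, 9, 6, -4, -3); Country A gets 1.
- Tariff → Country B plays T0 (best of 7, -2, 6, -2, 3); Country A gets 3.
Country A's induced payoffs are 1, 3, so Country A commits to Tariff. Subgame-perfect outcome: (Tariff, T0) with payoffs (3, 7).
For the simultaneous game, intersect best replies.
Country A's best replies: T0→Free; T1→Free; T2→Tariff; T3→Free; T4→Tariff.
Country B's best replies: Free→T1; Tariff→T0.
The unique mutual best reply is (Free, T1), giving (1, 9).
Country B earns 7 sequentially versus 9 at the Nash outcome: worse off.

worse off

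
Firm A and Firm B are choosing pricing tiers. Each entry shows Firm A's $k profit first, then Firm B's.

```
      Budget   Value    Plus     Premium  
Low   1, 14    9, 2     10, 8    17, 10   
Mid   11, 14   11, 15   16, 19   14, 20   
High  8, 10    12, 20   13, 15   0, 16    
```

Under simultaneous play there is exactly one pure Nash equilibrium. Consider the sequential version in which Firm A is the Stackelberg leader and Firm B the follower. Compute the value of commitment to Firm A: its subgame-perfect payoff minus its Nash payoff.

Work backward from Firm B's decision.
- Low: Firm B compares 14, 2, 8, 10 and picks Budget; Firm A would get 1.
- Mid: Firm B compares 14, 15, 19, 20 and picks Premium; Firm A would get 14.
- High: Firm B compares 10, 20, 15, 16 and picks Value; Firm A would get 12.
Maximizing over 1, 14, 12, Firm A chooses Mid. Subgame-perfect outcome: (Mid, Premium) with payoffs (14, 20).
Under simultaneous play:
Firm A's best replies: Budget→Mid; Value→High; Plus→Mid; Premium→Low.
Firm B's best replies: Low→Budget; Mid→Premium; High→Value.
The unique mutual best reply is (High, Value), giving (12, 20).
Firm A's commitment gain: 14 − 12 = 2.

2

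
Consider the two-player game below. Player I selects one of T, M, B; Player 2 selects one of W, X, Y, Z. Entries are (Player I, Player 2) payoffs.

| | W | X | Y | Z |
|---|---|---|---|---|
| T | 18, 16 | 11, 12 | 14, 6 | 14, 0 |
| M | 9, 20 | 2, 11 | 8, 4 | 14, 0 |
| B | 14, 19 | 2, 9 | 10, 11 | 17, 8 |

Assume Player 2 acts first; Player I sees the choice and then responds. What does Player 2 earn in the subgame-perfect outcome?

Work backward from Player I's decision.
- W: BR = T, leader payoff 16.
- X: BR = T, leader payoff 12.
- Y: BR = T, leader payoff 6.
- Z: BR = B, leader payoff 8.
Among 16, 12, 6, 8, the best is 16 at W. Subgame-perfect outcome: (T, W) with payoffs (18, 16).

16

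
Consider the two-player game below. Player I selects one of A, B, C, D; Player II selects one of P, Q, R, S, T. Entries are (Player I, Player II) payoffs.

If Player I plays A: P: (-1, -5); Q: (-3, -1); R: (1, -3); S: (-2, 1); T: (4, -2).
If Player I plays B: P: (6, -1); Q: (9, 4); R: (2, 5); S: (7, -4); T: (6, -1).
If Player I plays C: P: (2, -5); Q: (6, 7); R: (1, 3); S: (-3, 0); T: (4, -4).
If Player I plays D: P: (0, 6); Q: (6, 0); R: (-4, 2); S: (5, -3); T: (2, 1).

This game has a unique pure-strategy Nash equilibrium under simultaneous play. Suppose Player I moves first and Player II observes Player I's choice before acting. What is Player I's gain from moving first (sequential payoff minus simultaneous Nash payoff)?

Backward induction with Player I moving first.
- A: BR = S, leader payoff -2.
- B: BR = R, leader payoff 2.
- C: BR = Q, leader payoff 6.
- D: BR = P, leader payoff 0.
Maximizing over -2, 2, 6, 0, Player I chooses C. Subgame-perfect outcome: (C, Q) with payoffs (6, 7).
Under simultaneous play:
Player I's best replies: P→B; Q→B; R→B; S→B; T→B.
Player II's best replies: A→S; B→R; C→Q; D→P.
The unique mutual best reply is (B, R), giving (2, 5).
Player I's commitment gain: 6 − 2 = 4.

4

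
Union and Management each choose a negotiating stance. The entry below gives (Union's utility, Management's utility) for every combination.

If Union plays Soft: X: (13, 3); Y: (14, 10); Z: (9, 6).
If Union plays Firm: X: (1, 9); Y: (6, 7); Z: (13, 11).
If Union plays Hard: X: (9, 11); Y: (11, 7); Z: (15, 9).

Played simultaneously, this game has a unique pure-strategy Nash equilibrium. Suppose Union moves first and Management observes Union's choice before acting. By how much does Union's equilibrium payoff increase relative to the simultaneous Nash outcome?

0

Work backward from Management's decision.
- Soft: Management compares 3, 10, 6 and picks Y; Union would get 14.
- Firm: Management compares 9, 7, 11 and picks Z; Union would get 13.
- Hard: Management compares 11, 7, 9 and picks X; Union would get 9.
Maximizing over 14, 13, 9, Union chooses Soft. Subgame-perfect outcome: (Soft, Y) with payoffs (14, 10).
Now find the simultaneous Nash equilibrium.
Union's best replies: X→Soft; Y→Soft; Z→Hard.
Management's best replies: Soft→Y; Firm→Z; Hard→X.
The unique mutual best reply is (Soft, Y), giving (14, 10).
Union's commitment gain: 14 − 14 = 0.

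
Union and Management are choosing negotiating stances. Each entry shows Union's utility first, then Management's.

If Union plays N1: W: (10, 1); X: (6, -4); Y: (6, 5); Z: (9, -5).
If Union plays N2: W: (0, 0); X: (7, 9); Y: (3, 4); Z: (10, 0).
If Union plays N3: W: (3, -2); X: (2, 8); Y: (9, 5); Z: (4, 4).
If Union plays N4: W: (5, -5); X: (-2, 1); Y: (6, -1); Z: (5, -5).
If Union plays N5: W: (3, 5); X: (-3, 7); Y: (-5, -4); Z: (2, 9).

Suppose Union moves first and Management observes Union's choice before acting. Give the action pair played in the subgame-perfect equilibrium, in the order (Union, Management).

Work backward from Management's decision.
- N1 → Management plays Y (best of 1, -4, 5, -5); Union gets 6.
- N2 → Management plays X (best of 0, 9, 4, 0); Union gets 7.
- N3 → Management plays X (best of -2, 8, 5, 4); Union gets 2.
- N4 → Management plays X (best of -5, 1, -1, -5); Union gets -2.
- N5 → Management plays Z (best of 5, 7, -4, 9); Union gets 2.
Among 6, 7, 2, -2, 2, the best is 7 at N2. Subgame-perfect outcome: (N2, X) with payoffs (7, 9).

(N2, X)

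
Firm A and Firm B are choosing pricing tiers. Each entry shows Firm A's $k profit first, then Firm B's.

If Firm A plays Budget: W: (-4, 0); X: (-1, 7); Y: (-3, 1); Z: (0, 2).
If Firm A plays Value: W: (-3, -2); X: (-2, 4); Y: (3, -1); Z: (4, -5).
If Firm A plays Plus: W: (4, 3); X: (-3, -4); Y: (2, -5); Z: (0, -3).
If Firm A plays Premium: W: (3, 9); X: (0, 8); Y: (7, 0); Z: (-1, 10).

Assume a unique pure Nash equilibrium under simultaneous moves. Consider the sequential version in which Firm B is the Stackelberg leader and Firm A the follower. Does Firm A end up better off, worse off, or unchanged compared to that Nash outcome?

worse off

Work backward from Firm A's decision.
- W → Firm A plays Plus (best of -4, -3, 4, 3); Firm B gets 3.
- X → Firm A plays Premium (best of -1, -2, -3, 0); Firm B gets 8.
- Y → Firm A plays Premium (best of -3, 3, 2, 7); Firm B gets 0.
- Z → Firm A plays Value (best of 0, 4, 0, -1); Firm B gets -5.
Firm B's induced payoffs are 3, 8, 0, -5, so Firm B commits to X. Subgame-perfect outcome: (Premium, X) with payoffs (0, 8).
Now find the simultaneous Nash equilibrium.
Firm A's best replies: W→Plus; X→Premium; Y→Premium; Z→Value.
Firm B's best replies: Budget→X; Value→X; Plus→W; Premium→Z.
The unique mutual best reply is (Plus, W), giving (4, 3).
Firm A earns 0 sequentially versus 4 at the Nash outcome: worse off.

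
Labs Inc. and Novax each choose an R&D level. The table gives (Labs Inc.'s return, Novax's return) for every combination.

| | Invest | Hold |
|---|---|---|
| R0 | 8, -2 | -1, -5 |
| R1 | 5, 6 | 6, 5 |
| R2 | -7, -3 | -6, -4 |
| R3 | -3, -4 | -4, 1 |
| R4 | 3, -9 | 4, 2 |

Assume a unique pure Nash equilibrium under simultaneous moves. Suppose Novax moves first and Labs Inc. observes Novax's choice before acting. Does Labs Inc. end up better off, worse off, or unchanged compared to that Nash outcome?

Work backward from Labs Inc.'s decision.
- Invest: Labs Inc. compares 8, 5, -7, -3, 3 and picks R0; Novax would get -2.
- Hold: Labs Inc. compares -1, 6, -6, -4, 4 and picks R1; Novax would get 5.
Maximizing over -2, 5, Novax chooses Hold. Subgame-perfect outcome: (R1, Hold) with payoffs (6, 5).
Under simultaneous play:
Labs Inc.'s best replies: Invest→R0; Hold→R1.
Novax's best replies: R0→Invest; R1→Invest; R2→Invest; R3→Hold; R4→Hold.
Only (R0, Invest) has each player best-responding; Nash payoffs (8, -2).
Labs Inc. earns 6 sequentially versus 8 at the Nash outcome: worse off.

worse off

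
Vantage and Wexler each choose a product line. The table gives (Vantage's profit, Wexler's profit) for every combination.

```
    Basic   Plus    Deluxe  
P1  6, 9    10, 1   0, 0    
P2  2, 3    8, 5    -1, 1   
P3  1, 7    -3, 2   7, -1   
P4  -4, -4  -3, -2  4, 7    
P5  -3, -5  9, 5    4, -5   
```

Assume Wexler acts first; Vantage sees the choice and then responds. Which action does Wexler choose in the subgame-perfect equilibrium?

Backward induction with Wexler moving first.
- Basic: Vantage compares 6, 2, 1, -4, -3 and picks P1; Wexler would get 9.
- Plus: Vantage compares 10, 8, -3, -3, 9 and picks P1; Wexler would get 1.
- Deluxe: Vantage compares 0, -1, 7, 4, 4 and picks P3; Wexler would get -1.
Among 9, 1, -1, the best is 9 at Basic. Subgame-perfect outcome: (P1, Basic) with payoffs (6, 9).

Basic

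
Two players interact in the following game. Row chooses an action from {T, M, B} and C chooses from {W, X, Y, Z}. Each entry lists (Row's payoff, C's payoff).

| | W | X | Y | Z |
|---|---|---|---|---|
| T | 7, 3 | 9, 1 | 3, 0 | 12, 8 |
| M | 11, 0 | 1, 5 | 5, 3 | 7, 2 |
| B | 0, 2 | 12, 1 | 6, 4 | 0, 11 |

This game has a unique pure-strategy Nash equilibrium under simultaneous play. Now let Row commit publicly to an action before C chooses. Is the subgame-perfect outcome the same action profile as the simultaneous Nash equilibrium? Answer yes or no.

C best-responds to each possible Row move:
- T: C compares 3, 1, 0, 8 and picks Z; Row would get 12.
- M: C compares 0, 5, 3, 2 and picks X; Row would get 1.
- B: C compares 2, 1, 4, 11 and picks Z; Row would get 0.
Among 12, 1, 0, the best is 12 at T. Subgame-perfect outcome: (T, Z) with payoffs (12, 8).
For the simultaneous game, intersect best replies.
Row's best replies: W→M; X→B; Y→B; Z→T.
C's best replies: T→Z; M→X; B→Z.
The unique mutual best reply is (T, Z), giving (12, 8).
Sequential outcome (T, Z) coincides with the Nash profile (T, Z).

yes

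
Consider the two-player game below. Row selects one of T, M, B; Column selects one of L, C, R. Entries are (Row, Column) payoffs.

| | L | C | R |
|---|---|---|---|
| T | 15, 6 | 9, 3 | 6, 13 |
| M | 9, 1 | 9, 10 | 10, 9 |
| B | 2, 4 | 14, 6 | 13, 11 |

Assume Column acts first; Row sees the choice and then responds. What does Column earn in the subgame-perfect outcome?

Solve by backward induction (Column leads).
- L → Row plays T (best of 15, 9, 2); Column gets 6.
- C → Row plays B (best of 9, 9, 14); Column gets 6.
- R → Row plays B (best of 6, 10, 13); Column gets 11.
Maximizing over 6, 6, 11, Column chooses R. Subgame-perfect outcome: (B, R) with payoffs (13, 11).

11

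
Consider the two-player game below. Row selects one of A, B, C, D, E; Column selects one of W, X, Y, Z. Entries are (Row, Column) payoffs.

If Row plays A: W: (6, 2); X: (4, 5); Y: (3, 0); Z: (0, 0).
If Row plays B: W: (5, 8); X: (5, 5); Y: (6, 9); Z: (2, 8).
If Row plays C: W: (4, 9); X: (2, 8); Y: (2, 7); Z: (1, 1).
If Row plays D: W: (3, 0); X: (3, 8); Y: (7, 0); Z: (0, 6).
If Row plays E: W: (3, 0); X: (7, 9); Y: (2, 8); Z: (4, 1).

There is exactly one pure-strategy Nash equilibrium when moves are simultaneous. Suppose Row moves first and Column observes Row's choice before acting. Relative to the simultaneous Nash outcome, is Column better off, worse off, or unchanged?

unchanged

Solve by backward induction (Row leads).
- A: BR = X, leader payoff 4.
- B: BR = Y, leader payoff 6.
- C: BR = W, leader payoff 4.
- D: BR = X, leader payoff 3.
- E: BR = X, leader payoff 7.
Row's induced payoffs are 4, 6, 4, 3, 7, so Row commits to E. Subgame-perfect outcome: (E, X) with payoffs (7, 9).
Under simultaneous play:
Row's best replies: W→A; X→E; Y→D; Z→E.
Column's best replies: A→X; B→Y; C→W; D→X; E→X.
Only (E, X) has each player best-responding; Nash payoffs (7, 9).
Column earns 9 sequentially versus 9 at the Nash outcome: unchanged.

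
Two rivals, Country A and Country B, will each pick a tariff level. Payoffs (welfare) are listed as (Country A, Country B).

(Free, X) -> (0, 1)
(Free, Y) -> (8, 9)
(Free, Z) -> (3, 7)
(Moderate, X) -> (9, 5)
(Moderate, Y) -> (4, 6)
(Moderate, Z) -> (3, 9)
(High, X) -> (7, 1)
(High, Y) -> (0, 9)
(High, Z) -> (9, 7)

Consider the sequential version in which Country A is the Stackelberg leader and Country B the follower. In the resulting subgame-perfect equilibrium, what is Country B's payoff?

Country B best-responds to each possible Country A move:
- Free → Country B plays Y (best of 1, 9, 7); Country A gets 8.
- Moderate → Country B plays Z (best of 5, 6, 9); Country A gets 3.
- High → Country B plays Y (best of 1, 9, 7); Country A gets 0.
Maximizing over 8, 3, 0, Country A chooses Free. Subgame-perfect outcome: (Free, Y) with payoffs (8, 9).

9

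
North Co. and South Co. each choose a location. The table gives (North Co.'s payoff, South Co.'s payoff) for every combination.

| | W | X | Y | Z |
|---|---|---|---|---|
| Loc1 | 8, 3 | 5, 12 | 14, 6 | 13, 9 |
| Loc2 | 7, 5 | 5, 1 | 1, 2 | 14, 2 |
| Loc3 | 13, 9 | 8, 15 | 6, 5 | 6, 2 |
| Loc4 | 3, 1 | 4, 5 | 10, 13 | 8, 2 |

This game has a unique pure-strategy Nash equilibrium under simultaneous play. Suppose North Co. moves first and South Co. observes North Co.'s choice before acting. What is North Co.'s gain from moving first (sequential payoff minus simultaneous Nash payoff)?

2

Backward induction with North Co. moving first.
- Loc1: BR = X, leader payoff 5.
- Loc2: BR = W, leader payoff 7.
- Loc3: BR = X, leader payoff 8.
- Loc4: BR = Y, leader payoff 10.
Maximizing over 5, 7, 8, 10, North Co. chooses Loc4. Subgame-perfect outcome: (Loc4, Y) with payoffs (10, 13).
Now find the simultaneous Nash equilibrium.
North Co.'s best replies: W→Loc3; X→Loc3; Y→Loc1; Z→Loc2.
South Co.'s best replies: Loc1→X; Loc2→W; Loc3→X; Loc4→Y.
Only (Loc3, X) has each player best-responding; Nash payoffs (8, 15).
North Co.'s commitment gain: 10 − 8 = 2.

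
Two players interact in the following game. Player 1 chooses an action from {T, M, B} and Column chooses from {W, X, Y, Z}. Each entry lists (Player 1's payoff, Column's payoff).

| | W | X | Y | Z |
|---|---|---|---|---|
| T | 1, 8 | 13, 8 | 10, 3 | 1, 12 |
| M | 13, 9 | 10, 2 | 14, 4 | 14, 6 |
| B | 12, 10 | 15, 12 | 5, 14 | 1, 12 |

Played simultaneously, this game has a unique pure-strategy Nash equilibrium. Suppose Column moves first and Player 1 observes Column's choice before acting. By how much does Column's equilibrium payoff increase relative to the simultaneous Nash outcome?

Solve by backward induction (Column leads).
- W: Player 1 compares 1, 13, 12 and picks M; Column would get 9.
- X: Player 1 compares 13, 10, 15 and picks B; Column would get 12.
- Y: Player 1 compares 10, 14, 5 and picks M; Column would get 4.
- Z: Player 1 compares 1, 14, 1 and picks M; Column would get 6.
Maximizing over 9, 12, 4, 6, Column chooses X. Subgame-perfect outcome: (B, X) with payoffs (15, 12).
Now find the simultaneous Nash equilibrium.
Player 1's best replies: W→M; X→B; Y→M; Z→M.
Column's best replies: T→Z; M→W; B→Y.
The unique mutual best reply is (M, W), giving (13, 9).
Column's commitment gain: 12 − 9 = 3.

3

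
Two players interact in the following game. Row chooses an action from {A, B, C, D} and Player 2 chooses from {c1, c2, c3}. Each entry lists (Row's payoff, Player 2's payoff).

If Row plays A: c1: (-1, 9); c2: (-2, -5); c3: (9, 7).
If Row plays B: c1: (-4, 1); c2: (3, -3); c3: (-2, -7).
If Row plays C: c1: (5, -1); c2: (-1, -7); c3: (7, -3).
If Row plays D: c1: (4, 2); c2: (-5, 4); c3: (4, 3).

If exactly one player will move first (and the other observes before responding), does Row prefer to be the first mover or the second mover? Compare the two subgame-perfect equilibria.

If Row leads: Player 2's best replies are A→c1, B→c1, C→c1, D→c2; Row's induced payoffs -1, -4, 5, -5; outcome (C, c1), payoffs (5, -1).
If Player 2 leads: Row's best replies are c1→C, c2→B, c3→A; Player 2's induced payoffs -1, -3, 7; outcome (A, c3), payoffs (9, 7).
Row gets 5 moving first and 9 moving second, so Row prefers to move second.

second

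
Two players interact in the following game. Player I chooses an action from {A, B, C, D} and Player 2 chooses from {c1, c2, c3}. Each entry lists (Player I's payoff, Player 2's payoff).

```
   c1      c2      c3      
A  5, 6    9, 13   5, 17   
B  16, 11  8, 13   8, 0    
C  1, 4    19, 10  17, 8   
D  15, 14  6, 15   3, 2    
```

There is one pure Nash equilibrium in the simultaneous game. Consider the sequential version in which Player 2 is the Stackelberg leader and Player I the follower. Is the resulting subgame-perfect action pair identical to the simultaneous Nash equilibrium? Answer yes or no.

Solve by backward induction (Player 2 leads).
- c1 → Player I plays B (best of 5, 16, 1, 15); Player 2 gets 11.
- c2 → Player I plays C (best of 9, 8, 19, 6); Player 2 gets 10.
- c3 → Player I plays C (best of 5, 8, 17, 3); Player 2 gets 8.
Maximizing over 11, 10, 8, Player 2 chooses c1. Subgame-perfect outcome: (B, c1) with payoffs (16, 11).
For the simultaneous game, intersect best replies.
Player I's best replies: c1→B; c2→C; c3→C.
Player 2's best replies: A→c3; B→c2; C→c2; D→c2.
The unique mutual best reply is (C, c2), giving (19, 10).
Sequential outcome (B, c1) differs from the Nash profile (C, c2).

no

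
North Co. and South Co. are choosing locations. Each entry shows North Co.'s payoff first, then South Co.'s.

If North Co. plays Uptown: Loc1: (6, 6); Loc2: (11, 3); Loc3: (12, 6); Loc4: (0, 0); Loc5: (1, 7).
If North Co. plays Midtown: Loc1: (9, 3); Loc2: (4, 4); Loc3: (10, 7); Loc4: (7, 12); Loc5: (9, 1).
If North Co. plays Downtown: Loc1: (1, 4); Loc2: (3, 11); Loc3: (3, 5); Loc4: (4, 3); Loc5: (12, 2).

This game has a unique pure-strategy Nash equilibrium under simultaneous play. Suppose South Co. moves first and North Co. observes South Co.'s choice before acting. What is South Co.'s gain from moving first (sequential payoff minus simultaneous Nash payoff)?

Solve by backward induction (South Co. leads).
- Loc1: North Co. compares 6, 9, 1 and picks Midtown; South Co. would get 3.
- Loc2: North Co. compares 11, 4, 3 and picks Uptown; South Co. would get 3.
- Loc3: North Co. compares 12, 10, 3 and picks Uptown; South Co. would get 6.
- Loc4: North Co. compares 0, 7, 4 and picks Midtown; South Co. would get 12.
- Loc5: North Co. compares 1, 9, 12 and picks Downtown; South Co. would get 2.
Maximizing over 3, 3, 6, 12, 2, South Co. chooses Loc4. Subgame-perfect outcome: (Midtown, Loc4) with payoffs (7, 12).
For the simultaneous game, intersect best replies.
North Co.'s best replies: Loc1→Midtown; Loc2→Uptown; Loc3→Uptown; Loc4→Midtown; Loc5→Downtown.
South Co.'s best replies: Uptown→Loc5; Midtown→Loc4; Downtown→Loc2.
Only (Midtown, Loc4) has each player best-responding; Nash payoffs (7, 12).
South Co.'s commitment gain: 12 − 12 = 0.

0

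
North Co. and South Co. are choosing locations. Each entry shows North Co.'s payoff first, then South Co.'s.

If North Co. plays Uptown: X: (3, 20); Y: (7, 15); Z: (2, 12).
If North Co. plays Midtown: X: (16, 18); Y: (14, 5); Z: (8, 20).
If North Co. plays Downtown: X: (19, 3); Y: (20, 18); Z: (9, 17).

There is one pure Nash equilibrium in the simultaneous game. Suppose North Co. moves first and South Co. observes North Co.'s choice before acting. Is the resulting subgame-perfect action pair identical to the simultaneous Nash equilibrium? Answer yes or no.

Solve by backward induction (North Co. leads).
- Uptown: BR = X, leader payoff 3.
- Midtown: BR = Z, leader payoff 8.
- Downtown: BR = Y, leader payoff 20.
Among 3, 8, 20, the best is 20 at Downtown. Subgame-perfect outcome: (Downtown, Y) with payoffs (20, 18).
Under simultaneous play:
North Co.'s best replies: X→Downtown; Y→Downtown; Z→Downtown.
South Co.'s best replies: Uptown→X; Midtown→Z; Downtown→Y.
The unique mutual best reply is (Downtown, Y), giving (20, 18).
Sequential outcome (Downtown, Y) coincides with the Nash profile (Downtown, Y).

yes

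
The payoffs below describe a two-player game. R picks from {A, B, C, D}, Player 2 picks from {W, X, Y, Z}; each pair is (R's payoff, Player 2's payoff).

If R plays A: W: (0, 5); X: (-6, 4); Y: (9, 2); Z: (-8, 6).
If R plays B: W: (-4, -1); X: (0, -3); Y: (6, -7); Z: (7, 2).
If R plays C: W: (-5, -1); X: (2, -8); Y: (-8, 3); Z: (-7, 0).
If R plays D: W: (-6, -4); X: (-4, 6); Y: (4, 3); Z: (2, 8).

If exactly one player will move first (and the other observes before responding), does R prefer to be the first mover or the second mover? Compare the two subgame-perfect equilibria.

first

If R leads: Player 2's best replies are A→Z, B→Z, C→Y, D→Z; R's induced payoffs -8, 7, -8, 2; outcome (B, Z), payoffs (7, 2).
If Player 2 leads: R's best replies are W→A, X→C, Y→A, Z→B; Player 2's induced payoffs 5, -8, 2, 2; outcome (A, W), payoffs (0, 5).
R gets 7 moving first and 0 moving second, so R prefers to move first.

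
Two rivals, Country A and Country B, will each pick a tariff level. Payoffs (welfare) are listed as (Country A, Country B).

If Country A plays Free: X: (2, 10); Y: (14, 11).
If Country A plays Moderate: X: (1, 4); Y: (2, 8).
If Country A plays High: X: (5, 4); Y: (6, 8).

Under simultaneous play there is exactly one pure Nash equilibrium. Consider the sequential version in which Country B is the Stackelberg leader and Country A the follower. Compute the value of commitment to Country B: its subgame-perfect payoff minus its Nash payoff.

0

Country A best-responds to each possible Country B move:
- X → Country A plays High (best of 2, 1, 5); Country B gets 4.
- Y → Country A plays Free (best of 14, 2, 6); Country B gets 11.
Among 4, 11, the best is 11 at Y. Subgame-perfect outcome: (Free, Y) with payoffs (14, 11).
For the simultaneous game, intersect best replies.
Country A's best replies: X→High; Y→Free.
Country B's best replies: Free→Y; Moderate→Y; High→Y.
The unique mutual best reply is (Free, Y), giving (14, 11).
Country B's commitment gain: 11 − 11 = 0.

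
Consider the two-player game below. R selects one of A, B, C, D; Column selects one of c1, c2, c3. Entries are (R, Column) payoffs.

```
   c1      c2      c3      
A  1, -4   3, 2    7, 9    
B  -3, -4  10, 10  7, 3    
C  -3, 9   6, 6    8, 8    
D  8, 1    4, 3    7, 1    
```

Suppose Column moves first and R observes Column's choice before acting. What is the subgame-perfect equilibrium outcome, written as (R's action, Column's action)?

(B, c2)

Solve by backward induction (Column leads).
- c1: BR = D, leader payoff 1.
- c2: BR = B, leader payoff 10.
- c3: BR = C, leader payoff 8.
Among 1, 10, 8, the best is 10 at c2. Subgame-perfect outcome: (B, c2) with payoffs (10, 10).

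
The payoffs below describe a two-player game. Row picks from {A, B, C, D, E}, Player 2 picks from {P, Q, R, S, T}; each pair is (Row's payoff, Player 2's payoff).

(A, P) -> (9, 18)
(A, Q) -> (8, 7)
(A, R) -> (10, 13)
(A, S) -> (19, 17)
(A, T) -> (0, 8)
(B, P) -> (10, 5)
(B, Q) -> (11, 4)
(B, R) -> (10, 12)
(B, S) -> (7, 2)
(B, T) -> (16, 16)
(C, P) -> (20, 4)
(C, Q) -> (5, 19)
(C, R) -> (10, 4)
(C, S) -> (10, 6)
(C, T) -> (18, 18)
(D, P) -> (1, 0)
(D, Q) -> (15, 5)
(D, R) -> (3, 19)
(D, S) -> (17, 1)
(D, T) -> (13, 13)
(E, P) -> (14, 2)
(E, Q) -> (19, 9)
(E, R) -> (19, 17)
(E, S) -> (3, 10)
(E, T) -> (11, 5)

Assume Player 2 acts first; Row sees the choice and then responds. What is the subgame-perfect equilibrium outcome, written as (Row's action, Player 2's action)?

(C, T)

Solve by backward induction (Player 2 leads).
- P: BR = C, leader payoff 4.
- Q: BR = E, leader payoff 9.
- R: BR = E, leader payoff 17.
- S: BR = A, leader payoff 17.
- T: BR = C, leader payoff 18.
Maximizing over 4, 9, 17, 17, 18, Player 2 chooses T. Subgame-perfect outcome: (C, T) with payoffs (18, 18).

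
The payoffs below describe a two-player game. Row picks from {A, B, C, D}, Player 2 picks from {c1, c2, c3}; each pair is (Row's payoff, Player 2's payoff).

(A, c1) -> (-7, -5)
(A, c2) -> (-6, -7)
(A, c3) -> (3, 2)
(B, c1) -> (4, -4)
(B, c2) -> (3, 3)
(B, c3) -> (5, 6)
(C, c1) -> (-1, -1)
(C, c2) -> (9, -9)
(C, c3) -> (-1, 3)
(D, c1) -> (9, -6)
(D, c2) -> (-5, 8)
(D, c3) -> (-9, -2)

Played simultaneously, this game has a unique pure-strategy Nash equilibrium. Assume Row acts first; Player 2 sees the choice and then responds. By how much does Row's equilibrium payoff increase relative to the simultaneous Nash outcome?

Work backward from Player 2's decision.
- A → Player 2 plays c3 (best of -5, -7, 2); Row gets 3.
- B → Player 2 plays c3 (best of -4, 3, 6); Row gets 5.
- C → Player 2 plays c3 (best of -1, -9, 3); Row gets -1.
- D → Player 2 plays c2 (best of -6, 8, -2); Row gets -5.
Among 3, 5, -1, -5, the best is 5 at B. Subgame-perfect outcome: (B, c3) with payoffs (5, 6).
Now find the simultaneous Nash equilibrium.
Row's best replies: c1→D; c2→C; c3→B.
Player 2's best replies: A→c3; B→c3; C→c3; D→c2.
The unique mutual best reply is (B, c3), giving (5, 6).
Row's commitment gain: 5 − 5 = 0.

0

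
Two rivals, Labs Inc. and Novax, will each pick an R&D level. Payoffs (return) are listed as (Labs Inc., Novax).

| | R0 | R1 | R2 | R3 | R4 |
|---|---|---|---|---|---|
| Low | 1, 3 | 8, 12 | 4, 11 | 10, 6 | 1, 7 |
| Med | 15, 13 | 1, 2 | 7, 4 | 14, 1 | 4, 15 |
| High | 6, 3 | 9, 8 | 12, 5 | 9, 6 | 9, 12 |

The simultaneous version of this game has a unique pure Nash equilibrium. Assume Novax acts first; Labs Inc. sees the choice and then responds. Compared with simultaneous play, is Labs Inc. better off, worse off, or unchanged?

Labs Inc. best-responds to each possible Novax move:
- R0 → Labs Inc. plays Med (best of 1, 15, 6); Novax gets 13.
- R1 → Labs Inc. plays High (best of 8, 1, 9); Novax gets 8.
- R2 → Labs Inc. plays High (best of 4, 7, 12); Novax gets 5.
- R3 → Labs Inc. plays Med (best of 10, 14, 9); Novax gets 1.
- R4 → Labs Inc. plays High (best of 1, 4, 9); Novax gets 12.
Maximizing over 13, 8, 5, 1, 12, Novax chooses R0. Subgame-perfect outcome: (Med, R0) with payoffs (15, 13).
For the simultaneous game, intersect best replies.
Labs Inc.'s best replies: R0→Med; R1→High; R2→High; R3→Med; R4→High.
Novax's best replies: Low→R1; Med→R4; High→R4.
The unique mutual best reply is (High, R4), giving (9, 12).
Labs Inc. earns 15 sequentially versus 9 at the Nash outcome: better off.

better off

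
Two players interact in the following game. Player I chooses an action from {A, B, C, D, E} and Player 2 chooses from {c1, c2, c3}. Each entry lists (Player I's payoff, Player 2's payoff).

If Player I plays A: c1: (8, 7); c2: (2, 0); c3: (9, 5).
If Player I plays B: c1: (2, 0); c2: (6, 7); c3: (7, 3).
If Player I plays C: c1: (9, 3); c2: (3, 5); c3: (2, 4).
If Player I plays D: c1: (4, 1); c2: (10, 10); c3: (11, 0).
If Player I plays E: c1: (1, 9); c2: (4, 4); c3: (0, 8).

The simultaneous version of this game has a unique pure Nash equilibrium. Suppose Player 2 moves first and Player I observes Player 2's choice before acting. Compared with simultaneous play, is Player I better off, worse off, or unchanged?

Work backward from Player I's decision.
- c1 → Player I plays C (best of 8, 2, 9, 4, 1); Player 2 gets 3.
- c2 → Player I plays D (best of 2, 6, 3, 10, 4); Player 2 gets 10.
- c3 → Player I plays D (best of 9, 7, 2, 11, 0); Player 2 gets 0.
Among 3, 10, 0, the best is 10 at c2. Subgame-perfect outcome: (D, c2) with payoffs (10, 10).
For the simultaneous game, intersect best replies.
Player I's best replies: c1→C; c2→D; c3→D.
Player 2's best replies: A→c1; B→c2; C→c2; D→c2; E→c1.
The unique mutual best reply is (D, c2), giving (10, 10).
Player I earns 10 sequentially versus 10 at the Nash outcome: unchanged.

unchanged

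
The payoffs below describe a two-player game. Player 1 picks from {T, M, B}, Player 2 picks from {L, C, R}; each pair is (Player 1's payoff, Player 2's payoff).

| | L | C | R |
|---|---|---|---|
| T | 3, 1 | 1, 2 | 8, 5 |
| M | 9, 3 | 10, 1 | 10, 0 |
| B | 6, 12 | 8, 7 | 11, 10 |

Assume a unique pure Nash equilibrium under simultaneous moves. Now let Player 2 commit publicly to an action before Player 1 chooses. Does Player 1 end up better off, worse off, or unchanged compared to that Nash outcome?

better off

Solve by backward induction (Player 2 leads).
- L → Player 1 plays M (best of 3, 9, 6); Player 2 gets 3.
- C → Player 1 plays M (best of 1, 10, 8); Player 2 gets 1.
- R → Player 1 plays B (best of 8, 10, 11); Player 2 gets 10.
Maximizing over 3, 1, 10, Player 2 chooses R. Subgame-perfect outcome: (B, R) with payoffs (11, 10).
For the simultaneous game, intersect best replies.
Player 1's best replies: L→M; C→M; R→B.
Player 2's best replies: T→R; M→L; B→L.
The unique mutual best reply is (M, L), giving (9, 3).
Player 1 earns 11 sequentially versus 9 at the Nash outcome: better off.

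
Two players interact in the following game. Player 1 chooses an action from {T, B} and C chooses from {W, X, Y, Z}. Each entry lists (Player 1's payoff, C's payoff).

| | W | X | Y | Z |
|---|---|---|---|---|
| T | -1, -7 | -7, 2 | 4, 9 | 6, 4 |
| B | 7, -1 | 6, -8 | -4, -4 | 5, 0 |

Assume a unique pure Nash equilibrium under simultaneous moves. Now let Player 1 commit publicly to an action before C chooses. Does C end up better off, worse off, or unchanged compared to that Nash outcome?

worse off

Solve by backward induction (Player 1 leads).
- T: BR = Y, leader payoff 4.
- B: BR = Z, leader payoff 5.
Maximizing over 4, 5, Player 1 chooses B. Subgame-perfect outcome: (B, Z) with payoffs (5, 0).
For the simultaneous game, intersect best replies.
Player 1's best replies: W→B; X→B; Y→T; Z→T.
C's best replies: T→Y; B→Z.
Only (T, Y) has each player best-responding; Nash payoffs (4, 9).
C earns 0 sequentially versus 9 at the Nash outcome: worse off.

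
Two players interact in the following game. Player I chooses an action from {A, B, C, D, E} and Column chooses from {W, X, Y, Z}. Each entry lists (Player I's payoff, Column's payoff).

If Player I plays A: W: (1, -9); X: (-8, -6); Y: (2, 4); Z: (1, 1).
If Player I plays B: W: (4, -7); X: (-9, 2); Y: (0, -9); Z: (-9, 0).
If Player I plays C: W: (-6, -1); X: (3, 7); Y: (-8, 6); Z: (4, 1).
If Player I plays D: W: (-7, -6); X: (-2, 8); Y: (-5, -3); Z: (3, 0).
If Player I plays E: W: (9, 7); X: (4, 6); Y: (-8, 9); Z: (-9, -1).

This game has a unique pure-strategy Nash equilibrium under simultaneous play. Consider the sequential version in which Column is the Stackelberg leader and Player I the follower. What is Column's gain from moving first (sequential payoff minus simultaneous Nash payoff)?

Backward induction with Column moving first.
- W: BR = E, leader payoff 7.
- X: BR = E, leader payoff 6.
- Y: BR = A, leader payoff 4.
- Z: BR = C, leader payoff 1.
Column's induced payoffs are 7, 6, 4, 1, so Column commits to W. Subgame-perfect outcome: (E, W) with payoffs (9, 7).
Under simultaneous play:
Player I's best replies: W→E; X→E; Y→A; Z→C.
Column's best replies: A→Y; B→X; C→X; D→X; E→Y.
Only (A, Y) has each player best-responding; Nash payoffs (2, 4).
Column's commitment gain: 7 − 4 = 3.

3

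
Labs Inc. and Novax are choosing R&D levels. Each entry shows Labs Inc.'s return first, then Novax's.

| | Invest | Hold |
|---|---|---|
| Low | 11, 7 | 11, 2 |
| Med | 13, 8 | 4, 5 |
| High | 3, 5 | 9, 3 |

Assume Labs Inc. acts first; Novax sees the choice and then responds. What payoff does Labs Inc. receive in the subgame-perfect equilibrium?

13

Solve by backward induction (Labs Inc. leads).
- Low: Novax compares 7, 2 and picks Invest; Labs Inc. would get 11.
- Med: Novax compares 8, 5 and picks Invest; Labs Inc. would get 13.
- High: Novax compares 5, 3 and picks Invest; Labs Inc. would get 3.
Labs Inc.'s induced payoffs are 11, 13, 3, so Labs Inc. commits to Med. Subgame-perfect outcome: (Med, Invest) with payoffs (13, 8).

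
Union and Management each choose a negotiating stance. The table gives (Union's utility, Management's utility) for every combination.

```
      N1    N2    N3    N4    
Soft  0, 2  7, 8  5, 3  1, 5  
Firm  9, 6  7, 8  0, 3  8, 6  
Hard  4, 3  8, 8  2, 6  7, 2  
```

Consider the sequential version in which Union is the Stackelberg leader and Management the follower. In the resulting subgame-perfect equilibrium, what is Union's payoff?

8

Solve by backward induction (Union leads).
- Soft: BR = N2, leader payoff 7.
- Firm: BR = N2, leader payoff 7.
- Hard: BR = N2, leader payoff 8.
Union's induced payoffs are 7, 7, 8, so Union commits to Hard. Subgame-perfect outcome: (Hard, N2) with payoffs (8, 8).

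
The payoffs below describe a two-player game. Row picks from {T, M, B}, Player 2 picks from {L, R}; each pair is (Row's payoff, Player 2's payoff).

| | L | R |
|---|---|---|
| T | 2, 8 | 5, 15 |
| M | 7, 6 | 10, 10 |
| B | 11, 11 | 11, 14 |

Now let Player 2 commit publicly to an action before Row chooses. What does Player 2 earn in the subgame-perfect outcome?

Row best-responds to each possible Player 2 move:
- L → Row plays B (best of 2, 7, 11); Player 2 gets 11.
- R → Row plays B (best of 5, 10, 11); Player 2 gets 14.
Player 2's induced payoffs are 11, 14, so Player 2 commits to R. Subgame-perfect outcome: (B, R) with payoffs (11, 14).

14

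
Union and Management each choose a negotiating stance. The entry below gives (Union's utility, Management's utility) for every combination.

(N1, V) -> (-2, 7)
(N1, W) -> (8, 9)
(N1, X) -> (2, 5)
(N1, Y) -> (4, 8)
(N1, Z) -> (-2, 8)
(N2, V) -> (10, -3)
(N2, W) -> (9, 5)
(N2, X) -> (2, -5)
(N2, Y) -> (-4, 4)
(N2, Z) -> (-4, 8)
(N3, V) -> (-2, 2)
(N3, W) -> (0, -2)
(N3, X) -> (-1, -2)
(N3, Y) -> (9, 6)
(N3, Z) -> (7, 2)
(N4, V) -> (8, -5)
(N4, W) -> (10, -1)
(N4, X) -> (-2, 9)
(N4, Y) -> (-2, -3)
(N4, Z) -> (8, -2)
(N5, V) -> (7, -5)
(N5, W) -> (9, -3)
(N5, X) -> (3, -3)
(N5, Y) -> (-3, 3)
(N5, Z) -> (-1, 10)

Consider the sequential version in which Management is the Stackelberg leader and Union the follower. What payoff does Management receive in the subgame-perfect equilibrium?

Union best-responds to each possible Management move:
- V: Union compares -2, 10, -2, 8, 7 and picks N2; Management would get -3.
- W: Union compares 8, 9, 0, 10, 9 and picks N4; Management would get -1.
- X: Union compares 2, 2, -1, -2, 3 and picks N5; Management would get -3.
- Y: Union compares 4, -4, 9, -2, -3 and picks N3; Management would get 6.
- Z: Union compares -2, -4, 7, 8, -1 and picks N4; Management would get -2.
Among -3, -1, -3, 6, -2, the best is 6 at Y. Subgame-perfect outcome: (N3, Y) with payoffs (9, 6).

6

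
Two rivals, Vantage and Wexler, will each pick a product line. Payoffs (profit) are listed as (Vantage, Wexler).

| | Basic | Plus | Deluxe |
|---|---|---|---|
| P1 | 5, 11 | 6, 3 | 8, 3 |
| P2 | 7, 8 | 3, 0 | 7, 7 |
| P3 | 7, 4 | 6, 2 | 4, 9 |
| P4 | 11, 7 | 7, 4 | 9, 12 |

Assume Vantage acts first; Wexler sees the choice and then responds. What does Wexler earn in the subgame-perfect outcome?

12

Solve by backward induction (Vantage leads).
- P1: Wexler compares 11, 3, 3 and picks Basic; Vantage would get 5.
- P2: Wexler compares 8, 0, 7 and picks Basic; Vantage would get 7.
- P3: Wexler compares 4, 2, 9 and picks Deluxe; Vantage would get 4.
- P4: Wexler compares 7, 4, 12 and picks Deluxe; Vantage would get 9.
Among 5, 7, 4, 9, the best is 9 at P4. Subgame-perfect outcome: (P4, Deluxe) with payoffs (9, 12).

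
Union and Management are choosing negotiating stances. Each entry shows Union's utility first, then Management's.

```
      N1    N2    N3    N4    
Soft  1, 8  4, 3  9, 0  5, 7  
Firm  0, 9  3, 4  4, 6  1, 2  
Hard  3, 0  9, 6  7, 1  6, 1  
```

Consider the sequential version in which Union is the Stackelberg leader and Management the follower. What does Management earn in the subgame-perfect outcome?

6

Work backward from Management's decision.
- Soft → Management plays N1 (best of 8, 3, 0, 7); Union gets 1.
- Firm → Management plays N1 (best of 9, 4, 6, 2); Union gets 0.
- Hard → Management plays N2 (best of 0, 6, 1, 1); Union gets 9.
Among 1, 0, 9, the best is 9 at Hard. Subgame-perfect outcome: (Hard, N2) with payoffs (9, 6).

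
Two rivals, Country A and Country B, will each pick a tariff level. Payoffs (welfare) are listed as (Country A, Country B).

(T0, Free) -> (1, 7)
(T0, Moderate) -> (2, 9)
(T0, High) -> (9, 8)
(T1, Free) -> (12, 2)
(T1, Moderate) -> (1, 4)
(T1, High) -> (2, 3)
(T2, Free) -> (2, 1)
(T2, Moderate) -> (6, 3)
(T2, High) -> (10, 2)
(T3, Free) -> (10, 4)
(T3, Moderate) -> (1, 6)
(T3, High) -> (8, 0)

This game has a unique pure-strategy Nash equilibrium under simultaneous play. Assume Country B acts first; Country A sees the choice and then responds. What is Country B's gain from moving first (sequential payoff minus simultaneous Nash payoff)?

Backward induction with Country B moving first.
- Free: BR = T1, leader payoff 2.
- Moderate: BR = T2, leader payoff 3.
- High: BR = T2, leader payoff 2.
Among 2, 3, 2, the best is 3 at Moderate. Subgame-perfect outcome: (T2, Moderate) with payoffs (6, 3).
Now find the simultaneous Nash equilibrium.
Country A's best replies: Free→T1; Moderate→T2; High→T2.
Country B's best replies: T0→Moderate; T1→Moderate; T2→Moderate; T3→Moderate.
Only (T2, Moderate) has each player best-responding; Nash payoffs (6, 3).
Country B's commitment gain: 3 − 3 = 0.

0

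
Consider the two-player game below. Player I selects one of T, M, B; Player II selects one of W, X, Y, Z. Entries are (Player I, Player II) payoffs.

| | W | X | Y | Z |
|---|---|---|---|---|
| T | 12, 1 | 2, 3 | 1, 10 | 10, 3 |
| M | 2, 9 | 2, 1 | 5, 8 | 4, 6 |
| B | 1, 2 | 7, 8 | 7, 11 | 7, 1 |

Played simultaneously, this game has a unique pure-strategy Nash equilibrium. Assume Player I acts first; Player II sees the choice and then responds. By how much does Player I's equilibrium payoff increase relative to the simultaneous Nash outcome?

Player II best-responds to each possible Player I move:
- T: BR = Y, leader payoff 1.
- M: BR = W, leader payoff 2.
- B: BR = Y, leader payoff 7.
Player I's induced payoffs are 1, 2, 7, so Player I commits to B. Subgame-perfect outcome: (B, Y) with payoffs (7, 11).
For the simultaneous game, intersect best replies.
Player I's best replies: W→T; X→B; Y→B; Z→T.
Player II's best replies: T→Y; M→W; B→Y.
The unique mutual best reply is (B, Y), giving (7, 11).
Player I's commitment gain: 7 − 7 = 0.

0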